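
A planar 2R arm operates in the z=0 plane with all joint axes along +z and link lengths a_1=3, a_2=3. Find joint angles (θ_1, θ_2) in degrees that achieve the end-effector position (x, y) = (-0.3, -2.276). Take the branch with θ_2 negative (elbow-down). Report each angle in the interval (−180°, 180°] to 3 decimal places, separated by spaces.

-30.005 -135.009

cos θ_2 = (5.2702−3²−3²)/(2·3·3) = -0.7072; θ_2 = -135.0086° (elbow-down)
β = atan2(-2.2760,-0.3000) = -97.5089°; ψ = atan2(-2.1210,0.8784) = -67.5043°
θ_1 = β − ψ = -30.0046°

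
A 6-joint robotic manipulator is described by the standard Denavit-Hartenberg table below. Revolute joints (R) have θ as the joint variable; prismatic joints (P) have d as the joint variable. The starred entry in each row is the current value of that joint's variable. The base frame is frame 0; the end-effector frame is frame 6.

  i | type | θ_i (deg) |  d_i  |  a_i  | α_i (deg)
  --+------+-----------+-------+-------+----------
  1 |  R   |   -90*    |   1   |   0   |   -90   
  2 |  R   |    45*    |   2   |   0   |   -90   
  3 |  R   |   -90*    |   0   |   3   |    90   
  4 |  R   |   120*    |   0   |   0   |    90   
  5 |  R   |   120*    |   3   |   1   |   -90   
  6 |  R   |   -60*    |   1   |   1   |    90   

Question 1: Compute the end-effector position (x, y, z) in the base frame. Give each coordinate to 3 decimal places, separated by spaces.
9.156 0.942 1.188

after link 1: o_1 = (0.0000, 0.0000, 1.0000)
after link 2: o_2 = (2.0000, 0.0000, 1.0000)
after link 3: o_3 = (5.0000, 0.0000, 1.0000)
after link 4: o_4 = (5.0000, 0.0000, 1.0000)
after link 5: o_5 = (7.8481, 1.3668, 0.8579)
after link 6: o_6 = (9.1561, 0.9422, 1.1878)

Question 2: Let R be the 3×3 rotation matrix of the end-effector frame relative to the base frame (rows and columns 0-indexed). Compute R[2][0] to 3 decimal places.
0.153

End-effector x-axis (col 0 of R) = (0.8750,0.4593,0.1531)
R[2][0] = 0.1531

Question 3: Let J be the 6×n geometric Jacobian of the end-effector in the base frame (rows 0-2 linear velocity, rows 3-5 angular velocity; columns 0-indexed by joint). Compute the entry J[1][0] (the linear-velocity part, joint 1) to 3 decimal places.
axis z_0 = ẑ; lever o_n−o_0 = (9.1561,0.9422,1.1878)
cross product → J_v[:, 0] = (-0.9422,9.1561,0.0000)
J_ω[:, 0] = z_0
entry J[1][0] = 9.1561

9.156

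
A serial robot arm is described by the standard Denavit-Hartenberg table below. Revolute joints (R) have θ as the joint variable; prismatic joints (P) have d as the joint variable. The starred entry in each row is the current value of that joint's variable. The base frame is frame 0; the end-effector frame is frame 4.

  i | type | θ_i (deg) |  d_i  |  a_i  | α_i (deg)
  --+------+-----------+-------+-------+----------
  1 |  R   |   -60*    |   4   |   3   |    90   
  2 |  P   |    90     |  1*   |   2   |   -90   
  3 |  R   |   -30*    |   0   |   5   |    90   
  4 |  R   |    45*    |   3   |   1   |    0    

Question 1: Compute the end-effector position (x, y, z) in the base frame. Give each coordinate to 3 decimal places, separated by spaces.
after link 1: o_1 = (1.5000, -2.5981, 4.0000)
after link 2: o_2 = (0.6340, -3.0981, 6.0000)
after link 3: o_3 = (-1.5311, -4.3481, 10.3301)
after link 4: o_4 = (-4.4408, -5.2115, 9.4425)

-4.441 -5.212 9.442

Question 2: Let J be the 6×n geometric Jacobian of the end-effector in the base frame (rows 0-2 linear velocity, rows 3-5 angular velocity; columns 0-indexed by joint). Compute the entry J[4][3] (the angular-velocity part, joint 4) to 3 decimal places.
-0.433

axis z_3 = (-0.7500,-0.4330,-0.5000); lever o_n−o_3 = (-2.9097,-0.8634,-0.8876)
cross product → J_v[:, 3] = (-0.0474,0.7891,-0.6124)
J_ω[:, 3] = z_3
entry J[4][3] = -0.4330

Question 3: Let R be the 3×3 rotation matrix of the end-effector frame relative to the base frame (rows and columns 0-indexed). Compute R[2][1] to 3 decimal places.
-0.612

End-effector y-axis (col 1 of R) = (-0.0474,0.7891,-0.6124)
R[2][1] = -0.6124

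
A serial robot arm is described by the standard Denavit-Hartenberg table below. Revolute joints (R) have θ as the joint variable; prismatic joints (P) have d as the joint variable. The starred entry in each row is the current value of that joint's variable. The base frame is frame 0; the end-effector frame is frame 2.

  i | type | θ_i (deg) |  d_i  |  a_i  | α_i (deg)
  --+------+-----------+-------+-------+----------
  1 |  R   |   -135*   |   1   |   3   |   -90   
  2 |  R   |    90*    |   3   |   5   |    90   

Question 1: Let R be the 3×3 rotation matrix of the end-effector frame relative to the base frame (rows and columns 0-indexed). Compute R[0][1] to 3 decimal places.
End-effector y-axis (col 1 of R) = (0.7071,-0.7071,0.0000)
R[0][1] = 0.7071

0.707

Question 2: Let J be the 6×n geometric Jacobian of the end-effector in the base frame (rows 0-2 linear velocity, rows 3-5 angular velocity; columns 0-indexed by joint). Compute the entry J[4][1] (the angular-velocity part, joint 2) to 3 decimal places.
axis z_1 = (0.7071,-0.7071,0.0000); lever o_n−o_1 = (2.1213,-2.1213,-5.0000)
cross product → J_v[:, 1] = (3.5355,3.5355,-0.0000)
J_ω[:, 1] = z_1
entry J[4][1] = -0.7071

-0.707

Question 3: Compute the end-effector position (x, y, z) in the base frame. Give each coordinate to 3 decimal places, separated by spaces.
0.000 -4.243 -4.000

after link 1: o_1 = (-2.1213, -2.1213, 1.0000)
after link 2: o_2 = (0.0000, -4.2426, -4.0000)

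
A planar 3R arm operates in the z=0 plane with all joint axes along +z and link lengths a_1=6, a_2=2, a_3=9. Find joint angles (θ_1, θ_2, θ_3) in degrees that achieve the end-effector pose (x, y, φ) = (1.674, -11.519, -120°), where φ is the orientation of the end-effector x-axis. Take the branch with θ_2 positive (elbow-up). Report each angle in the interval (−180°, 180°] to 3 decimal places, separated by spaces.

-45.005 60.022 -135.017

wrist centre = target − a_3·(cos φ, sin φ) = (6.1740, -3.7248)
cos θ_2 = (51.9922−6²−2²)/(2·6·2) = 0.4997; θ_2 = 60.0215° (elbow-up)
β = atan2(-3.7248,6.1740) = -31.1026°; ψ = atan2(1.7324,6.9993) = 13.9020°
θ_1 = β − ψ = -45.0046°
θ_3 = φ − θ_1 − θ_2 = -135.0169° (wrapped to (-180°,180°])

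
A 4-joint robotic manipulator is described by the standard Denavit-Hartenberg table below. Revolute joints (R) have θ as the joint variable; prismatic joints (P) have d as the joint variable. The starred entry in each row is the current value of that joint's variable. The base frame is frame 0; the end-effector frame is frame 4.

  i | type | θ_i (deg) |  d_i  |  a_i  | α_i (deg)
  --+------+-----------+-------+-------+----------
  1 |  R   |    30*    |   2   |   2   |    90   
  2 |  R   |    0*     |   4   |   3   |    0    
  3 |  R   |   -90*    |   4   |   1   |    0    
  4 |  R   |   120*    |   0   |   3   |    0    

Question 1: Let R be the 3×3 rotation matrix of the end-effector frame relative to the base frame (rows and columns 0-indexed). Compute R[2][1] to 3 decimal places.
End-effector y-axis (col 1 of R) = (-0.4330,-0.2500,0.8660)
R[2][1] = 0.8660

0.866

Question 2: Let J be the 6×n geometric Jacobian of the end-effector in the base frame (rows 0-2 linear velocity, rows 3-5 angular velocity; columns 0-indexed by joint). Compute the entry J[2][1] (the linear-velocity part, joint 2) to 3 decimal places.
axis z_1 = (0.5000,-0.8660,0.0000); lever o_n−o_1 = (8.8481,-4.1292,0.5000)
cross product → J_v[:, 1] = (-0.4330,-0.2500,5.5981)
J_ω[:, 1] = z_1
entry J[2][1] = 5.5981

5.598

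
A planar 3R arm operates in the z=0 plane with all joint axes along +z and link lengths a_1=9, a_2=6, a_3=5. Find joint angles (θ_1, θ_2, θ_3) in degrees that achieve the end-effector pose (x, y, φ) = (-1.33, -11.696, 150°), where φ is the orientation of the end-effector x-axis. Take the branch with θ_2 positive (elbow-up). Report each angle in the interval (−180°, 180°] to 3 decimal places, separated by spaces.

-90.001 30.004 -150.003

wrist centre = target − a_3·(cos φ, sin φ) = (3.0001, -14.1960)
cos θ_2 = (210.5272−9²−6²)/(2·9·6) = 0.8660; θ_2 = 30.0038° (elbow-up)
β = atan2(-14.1960,3.0001) = -78.0669°; ψ = atan2(3.0003,14.1960) = 11.9339°
θ_1 = β − ψ = -90.0009°
θ_3 = φ − θ_1 − θ_2 = -150.0029° (wrapped to (-180°,180°])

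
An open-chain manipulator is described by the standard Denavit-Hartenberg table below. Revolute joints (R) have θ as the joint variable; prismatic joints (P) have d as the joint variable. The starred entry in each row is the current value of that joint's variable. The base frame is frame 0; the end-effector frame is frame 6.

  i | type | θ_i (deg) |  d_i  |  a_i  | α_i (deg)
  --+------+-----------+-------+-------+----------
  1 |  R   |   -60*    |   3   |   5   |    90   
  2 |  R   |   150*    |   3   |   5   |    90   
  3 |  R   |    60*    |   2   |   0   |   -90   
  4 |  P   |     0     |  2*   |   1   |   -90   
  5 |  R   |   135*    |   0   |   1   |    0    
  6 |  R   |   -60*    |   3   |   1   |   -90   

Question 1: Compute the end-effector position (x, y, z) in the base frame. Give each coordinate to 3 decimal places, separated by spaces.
-3.065 -1.973 4.630

after link 1: o_1 = (2.5000, -4.3301, 3.0000)
after link 2: o_2 = (-2.2631, -2.0801, 5.5000)
after link 3: o_3 = (-1.7631, -2.9462, 7.2321)
after link 4: o_4 = (-2.8457, -4.8032, 6.6160)
after link 5: o_5 = (-2.1212, -4.1261, 6.7454)
after link 6: o_6 = (-3.0653, -1.9732, 4.6303)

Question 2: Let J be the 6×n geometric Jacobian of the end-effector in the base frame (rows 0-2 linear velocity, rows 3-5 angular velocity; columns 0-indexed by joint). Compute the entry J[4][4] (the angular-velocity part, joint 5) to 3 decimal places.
0.433

axis z_4 = (-0.2500,0.4330,-0.8660); lever o_n−o_4 = (-0.2197,2.8300,-1.9857)
cross product → J_v[:, 4] = (1.5910,-0.3062,-0.6124)
J_ω[:, 4] = z_4
entry J[4][4] = 0.4330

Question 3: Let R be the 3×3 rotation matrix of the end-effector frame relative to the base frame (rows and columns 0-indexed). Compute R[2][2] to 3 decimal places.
End-effector z-axis (col 2 of R) = (0.9486,0.2888,-0.1294)
R[2][2] = -0.1294

-0.129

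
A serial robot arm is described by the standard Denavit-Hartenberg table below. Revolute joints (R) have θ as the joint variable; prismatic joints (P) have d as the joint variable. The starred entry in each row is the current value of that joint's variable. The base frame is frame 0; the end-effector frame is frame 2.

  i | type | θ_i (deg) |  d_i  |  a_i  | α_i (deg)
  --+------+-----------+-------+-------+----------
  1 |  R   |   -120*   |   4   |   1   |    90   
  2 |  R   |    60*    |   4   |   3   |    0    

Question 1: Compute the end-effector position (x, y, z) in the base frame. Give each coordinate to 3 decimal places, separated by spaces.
-4.714 -0.165 6.598

after link 1: o_1 = (-0.5000, -0.8660, 4.0000)
after link 2: o_2 = (-4.7141, -0.1651, 6.5981)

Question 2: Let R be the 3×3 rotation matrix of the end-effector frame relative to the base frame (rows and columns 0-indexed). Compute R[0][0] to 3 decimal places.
-0.250

End-effector x-axis (col 0 of R) = (-0.2500,-0.4330,0.8660)
R[0][0] = -0.2500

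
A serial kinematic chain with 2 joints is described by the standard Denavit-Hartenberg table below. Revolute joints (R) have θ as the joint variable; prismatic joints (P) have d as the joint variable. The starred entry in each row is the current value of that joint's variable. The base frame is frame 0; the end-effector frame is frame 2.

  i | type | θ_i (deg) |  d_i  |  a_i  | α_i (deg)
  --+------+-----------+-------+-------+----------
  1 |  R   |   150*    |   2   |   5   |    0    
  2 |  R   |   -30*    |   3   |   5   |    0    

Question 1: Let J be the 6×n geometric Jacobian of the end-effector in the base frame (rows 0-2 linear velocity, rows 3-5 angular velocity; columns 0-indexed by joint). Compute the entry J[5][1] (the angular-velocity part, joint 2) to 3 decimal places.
axis z_1 = (0.0000,0.0000,1.0000); lever o_n−o_1 = (-2.5000,4.3301,3.0000)
cross product → J_v[:, 1] = (-4.3301,-2.5000,0.0000)
J_ω[:, 1] = z_1
entry J[5][1] = 1.0000

1.000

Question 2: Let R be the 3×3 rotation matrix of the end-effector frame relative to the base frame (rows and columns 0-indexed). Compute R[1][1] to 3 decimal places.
-0.500

End-effector y-axis (col 1 of R) = (-0.8660,-0.5000,0.0000)
R[1][1] = -0.5000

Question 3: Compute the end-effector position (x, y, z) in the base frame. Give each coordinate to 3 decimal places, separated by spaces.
after link 1: o_1 = (-4.3301, 2.5000, 2.0000)
after link 2: o_2 = (-6.8301, 6.8301, 5.0000)

-6.830 6.830 5.000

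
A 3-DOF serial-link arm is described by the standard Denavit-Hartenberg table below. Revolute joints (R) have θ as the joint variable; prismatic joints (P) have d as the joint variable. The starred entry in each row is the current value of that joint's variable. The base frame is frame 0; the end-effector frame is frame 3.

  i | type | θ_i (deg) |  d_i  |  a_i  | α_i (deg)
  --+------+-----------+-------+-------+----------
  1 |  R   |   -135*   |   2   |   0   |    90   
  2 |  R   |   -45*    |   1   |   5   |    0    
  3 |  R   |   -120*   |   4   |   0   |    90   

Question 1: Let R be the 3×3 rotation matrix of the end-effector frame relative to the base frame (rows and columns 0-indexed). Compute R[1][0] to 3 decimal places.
0.683

End-effector x-axis (col 0 of R) = (0.6830,0.6830,-0.2588)
R[1][0] = 0.6830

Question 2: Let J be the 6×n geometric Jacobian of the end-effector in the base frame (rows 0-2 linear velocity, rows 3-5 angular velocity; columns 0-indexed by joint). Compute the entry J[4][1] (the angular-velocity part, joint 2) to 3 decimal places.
axis z_1 = (-0.7071,0.7071,0.0000); lever o_n−o_1 = (-6.0355,1.0355,-3.5355)
cross product → J_v[:, 1] = (-2.5000,-2.5000,3.5355)
J_ω[:, 1] = z_1
entry J[4][1] = 0.7071

0.707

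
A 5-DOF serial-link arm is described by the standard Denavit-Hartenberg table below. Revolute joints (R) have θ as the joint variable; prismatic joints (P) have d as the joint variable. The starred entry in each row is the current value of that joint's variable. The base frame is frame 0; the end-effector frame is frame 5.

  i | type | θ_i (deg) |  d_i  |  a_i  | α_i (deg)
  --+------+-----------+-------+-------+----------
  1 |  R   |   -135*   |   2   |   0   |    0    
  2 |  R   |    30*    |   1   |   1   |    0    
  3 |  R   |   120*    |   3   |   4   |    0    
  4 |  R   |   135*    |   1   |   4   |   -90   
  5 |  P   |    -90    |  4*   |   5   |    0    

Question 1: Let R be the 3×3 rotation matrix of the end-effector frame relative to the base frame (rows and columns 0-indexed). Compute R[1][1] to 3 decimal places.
0.500

End-effector y-axis (col 1 of R) = (-0.8660,0.5000,-0.0000)
R[1][1] = 0.5000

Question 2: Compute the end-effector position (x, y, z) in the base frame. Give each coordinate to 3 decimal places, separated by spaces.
after link 1: o_1 = (0.0000, 0.0000, 2.0000)
after link 2: o_2 = (-0.2588, -0.9659, 3.0000)
after link 3: o_3 = (3.6049, 0.0694, 6.0000)
after link 4: o_4 = (0.1408, 2.0694, 7.0000)
after link 5: o_5 = (-1.8592, -1.3948, 12.0000)

-1.859 -1.395 12.000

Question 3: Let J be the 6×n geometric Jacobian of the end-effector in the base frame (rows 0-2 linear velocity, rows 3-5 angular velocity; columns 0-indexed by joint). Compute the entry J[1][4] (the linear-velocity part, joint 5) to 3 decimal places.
-0.866

prismatic axis z_4 = (-0.5000,-0.8660,0.0000)
J_v[:, 4] = z_4; J_ω[:, 4] = (0,0,0)
entry J[1][4] = -0.8660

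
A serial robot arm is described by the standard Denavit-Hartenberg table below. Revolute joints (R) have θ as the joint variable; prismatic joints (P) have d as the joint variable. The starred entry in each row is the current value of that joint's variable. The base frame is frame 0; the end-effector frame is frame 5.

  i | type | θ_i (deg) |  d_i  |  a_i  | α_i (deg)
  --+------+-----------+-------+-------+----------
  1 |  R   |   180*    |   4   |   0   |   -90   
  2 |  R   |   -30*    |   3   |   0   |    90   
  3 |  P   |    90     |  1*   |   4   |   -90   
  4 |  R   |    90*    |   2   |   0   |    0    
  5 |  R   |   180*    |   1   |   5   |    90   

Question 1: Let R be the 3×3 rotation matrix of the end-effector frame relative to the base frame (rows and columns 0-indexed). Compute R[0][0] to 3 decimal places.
0.500

End-effector x-axis (col 0 of R) = (0.5000,0.0000,0.8660)
R[0][0] = 0.5000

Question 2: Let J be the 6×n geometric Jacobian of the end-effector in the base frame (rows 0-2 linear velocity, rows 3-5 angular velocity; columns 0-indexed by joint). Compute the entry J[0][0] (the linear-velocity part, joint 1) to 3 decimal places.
7.000

axis z_0 = ẑ; lever o_n−o_0 = (5.5981,-7.0000,7.6962)
cross product → J_v[:, 0] = (7.0000,5.5981,-0.0000)
J_ω[:, 0] = z_0
entry J[0][0] = 7.0000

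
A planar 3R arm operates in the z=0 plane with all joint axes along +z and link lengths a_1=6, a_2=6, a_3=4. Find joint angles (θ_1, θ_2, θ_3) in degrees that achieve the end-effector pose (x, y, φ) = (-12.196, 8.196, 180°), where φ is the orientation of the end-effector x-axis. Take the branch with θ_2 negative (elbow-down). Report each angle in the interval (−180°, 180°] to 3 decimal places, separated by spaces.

wrist centre = target − a_3·(cos φ, sin φ) = (-8.1960, 8.1960)
cos θ_2 = (134.3488−6²−6²)/(2·6·6) = 0.8660; θ_2 = -30.0080° (elbow-down)
β = atan2(8.1960,-8.1960) = 135.0000°; ψ = atan2(-3.0007,11.1957) = -15.0040°
θ_1 = β − ψ = 150.0040°
θ_3 = φ − θ_1 − θ_2 = 60.0040° (wrapped to (-180°,180°])

150.004 -30.008 60.004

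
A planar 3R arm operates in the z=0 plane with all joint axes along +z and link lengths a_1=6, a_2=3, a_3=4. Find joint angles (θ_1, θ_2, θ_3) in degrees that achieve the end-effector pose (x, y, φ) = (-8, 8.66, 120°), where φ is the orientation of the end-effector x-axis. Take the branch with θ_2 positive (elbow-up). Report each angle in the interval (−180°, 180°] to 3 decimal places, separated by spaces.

120.000 60.005 -60.005

wrist centre = target − a_3·(cos φ, sin φ) = (-6.0000, 5.1959)
cos θ_2 = (62.9974−6²−3²)/(2·6·3) = 0.4999; θ_2 = 60.0049° (elbow-up)
β = atan2(5.1959,-6.0000) = 139.1080°; ψ = atan2(2.5982,7.4998) = 19.1080°
θ_1 = β − ψ = 120.0000°
θ_3 = φ − θ_1 − θ_2 = -60.0049° (wrapped to (-180°,180°])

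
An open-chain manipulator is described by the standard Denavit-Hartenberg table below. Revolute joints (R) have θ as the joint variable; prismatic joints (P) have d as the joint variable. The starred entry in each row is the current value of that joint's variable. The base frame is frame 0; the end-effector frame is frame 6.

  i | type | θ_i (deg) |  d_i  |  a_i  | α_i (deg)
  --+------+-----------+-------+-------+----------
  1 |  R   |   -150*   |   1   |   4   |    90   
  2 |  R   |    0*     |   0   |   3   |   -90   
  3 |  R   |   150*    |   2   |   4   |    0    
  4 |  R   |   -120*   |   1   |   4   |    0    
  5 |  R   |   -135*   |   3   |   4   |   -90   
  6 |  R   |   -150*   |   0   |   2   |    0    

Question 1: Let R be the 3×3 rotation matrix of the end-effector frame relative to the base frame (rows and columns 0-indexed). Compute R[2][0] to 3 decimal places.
0.500

End-effector x-axis (col 0 of R) = (0.2241,-0.8365,0.5000)
R[2][0] = 0.5000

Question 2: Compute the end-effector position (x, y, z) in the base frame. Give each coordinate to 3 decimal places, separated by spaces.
after link 1: o_1 = (-3.4641, -2.0000, 1.0000)
after link 2: o_2 = (-6.0622, -3.5000, 1.0000)
after link 3: o_3 = (-2.0622, -3.5000, 3.0000)
after link 4: o_4 = (-4.0622, -6.9641, 4.0000)
after link 5: o_5 = (-5.0975, -3.1004, 7.0000)
after link 6: o_6 = (-4.6492, -4.7734, 8.0000)

-4.649 -4.773 8.000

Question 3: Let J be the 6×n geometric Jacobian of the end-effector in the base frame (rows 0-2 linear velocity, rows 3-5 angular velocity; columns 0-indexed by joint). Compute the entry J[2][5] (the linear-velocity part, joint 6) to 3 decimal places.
axis z_5 = (-0.9659,-0.2588,0.0000); lever o_n−o_5 = (0.4483,-1.6730,1.0000)
cross product → J_v[:, 5] = (-0.2588,0.9659,1.7321)
J_ω[:, 5] = z_5
entry J[2][5] = 1.7321

1.732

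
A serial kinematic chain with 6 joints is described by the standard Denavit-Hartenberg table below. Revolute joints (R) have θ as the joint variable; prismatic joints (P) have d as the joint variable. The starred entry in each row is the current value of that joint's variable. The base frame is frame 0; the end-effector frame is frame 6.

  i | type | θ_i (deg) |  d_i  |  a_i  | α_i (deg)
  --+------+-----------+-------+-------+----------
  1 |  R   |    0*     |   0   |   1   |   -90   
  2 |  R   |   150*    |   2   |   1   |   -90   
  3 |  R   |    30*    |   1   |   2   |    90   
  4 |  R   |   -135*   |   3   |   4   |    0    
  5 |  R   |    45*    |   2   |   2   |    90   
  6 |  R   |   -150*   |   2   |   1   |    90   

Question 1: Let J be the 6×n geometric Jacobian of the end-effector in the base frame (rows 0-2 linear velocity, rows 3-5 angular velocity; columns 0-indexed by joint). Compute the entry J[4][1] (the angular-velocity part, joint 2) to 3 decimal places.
1.000

axis z_1 = (0.0000,1.0000,0.0000); lever o_n−o_1 = (0.7879,7.3113,-2.9658)
cross product → J_v[:, 1] = (-2.9658,0.0000,-0.7879)
J_ω[:, 1] = z_1
entry J[4][1] = 1.0000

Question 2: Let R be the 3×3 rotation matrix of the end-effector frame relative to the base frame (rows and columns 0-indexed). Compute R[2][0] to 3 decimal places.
End-effector x-axis (col 0 of R) = (-0.2165,-0.4330,0.8750)
R[2][0] = 0.8750

0.875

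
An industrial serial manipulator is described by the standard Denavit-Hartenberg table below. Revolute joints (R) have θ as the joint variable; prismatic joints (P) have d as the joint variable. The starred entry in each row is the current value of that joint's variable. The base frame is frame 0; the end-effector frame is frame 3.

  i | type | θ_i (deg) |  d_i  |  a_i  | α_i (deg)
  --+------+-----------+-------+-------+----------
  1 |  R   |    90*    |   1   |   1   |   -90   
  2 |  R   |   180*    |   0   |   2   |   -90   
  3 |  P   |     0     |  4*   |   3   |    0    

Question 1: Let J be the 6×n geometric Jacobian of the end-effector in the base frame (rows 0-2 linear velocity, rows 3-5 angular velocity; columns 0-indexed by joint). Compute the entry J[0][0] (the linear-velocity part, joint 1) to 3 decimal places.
4.000

axis z_0 = ẑ; lever o_n−o_0 = (-0.0000,-4.0000,5.0000)
cross product → J_v[:, 0] = (4.0000,-0.0000,0.0000)
J_ω[:, 0] = z_0
entry J[0][0] = 4.0000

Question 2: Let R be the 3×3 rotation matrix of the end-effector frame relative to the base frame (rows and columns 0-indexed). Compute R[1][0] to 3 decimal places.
End-effector x-axis (col 0 of R) = (-0.0000,-1.0000,-0.0000)
R[1][0] = -1.0000

-1.000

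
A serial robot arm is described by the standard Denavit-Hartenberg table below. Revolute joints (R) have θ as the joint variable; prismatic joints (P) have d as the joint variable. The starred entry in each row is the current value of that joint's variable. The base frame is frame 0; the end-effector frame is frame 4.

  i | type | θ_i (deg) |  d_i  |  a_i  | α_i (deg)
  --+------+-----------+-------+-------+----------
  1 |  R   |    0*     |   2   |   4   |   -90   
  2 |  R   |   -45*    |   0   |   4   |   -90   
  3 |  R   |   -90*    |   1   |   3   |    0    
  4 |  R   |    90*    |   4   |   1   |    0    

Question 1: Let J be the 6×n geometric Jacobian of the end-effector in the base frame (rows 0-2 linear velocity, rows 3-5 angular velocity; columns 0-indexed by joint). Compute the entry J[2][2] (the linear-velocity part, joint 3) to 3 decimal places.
2.121

axis z_2 = (0.7071,0.0000,-0.7071); lever o_n−o_2 = (4.2426,3.0000,-2.8284)
cross product → J_v[:, 2] = (2.1213,-1.0000,2.1213)
J_ω[:, 2] = z_2
entry J[2][2] = 2.1213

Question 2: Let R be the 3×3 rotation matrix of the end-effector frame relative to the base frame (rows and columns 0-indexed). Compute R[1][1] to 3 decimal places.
-1.000

End-effector y-axis (col 1 of R) = (0.0000,-1.0000,-0.0000)
R[1][1] = -1.0000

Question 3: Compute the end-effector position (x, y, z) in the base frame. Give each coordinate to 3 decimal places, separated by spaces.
after link 1: o_1 = (4.0000, 0.0000, 2.0000)
after link 2: o_2 = (6.8284, -0.0000, 4.8284)
after link 3: o_3 = (7.5355, 3.0000, 4.1213)
after link 4: o_4 = (11.0711, 3.0000, 2.0000)

11.071 3.000 2.000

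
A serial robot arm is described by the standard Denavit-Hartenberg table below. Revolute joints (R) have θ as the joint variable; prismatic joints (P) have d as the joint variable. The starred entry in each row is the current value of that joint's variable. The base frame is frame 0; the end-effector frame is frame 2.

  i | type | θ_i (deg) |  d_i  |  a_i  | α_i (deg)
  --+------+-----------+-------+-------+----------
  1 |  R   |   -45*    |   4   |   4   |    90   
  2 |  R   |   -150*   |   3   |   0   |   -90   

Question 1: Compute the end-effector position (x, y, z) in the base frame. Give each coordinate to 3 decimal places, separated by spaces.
0.707 -4.950 4.000

after link 1: o_1 = (2.8284, -2.8284, 4.0000)
after link 2: o_2 = (0.7071, -4.9497, 4.0000)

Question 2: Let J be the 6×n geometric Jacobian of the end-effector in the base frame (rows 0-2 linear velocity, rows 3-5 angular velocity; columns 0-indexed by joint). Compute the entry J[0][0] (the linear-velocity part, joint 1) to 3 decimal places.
4.950

axis z_0 = ẑ; lever o_n−o_0 = (0.7071,-4.9497,4.0000)
cross product → J_v[:, 0] = (4.9497,0.7071,-0.0000)
J_ω[:, 0] = z_0
entry J[0][0] = 4.9497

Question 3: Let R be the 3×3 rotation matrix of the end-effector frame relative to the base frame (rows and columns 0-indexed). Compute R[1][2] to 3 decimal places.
End-effector z-axis (col 2 of R) = (0.3536,-0.3536,-0.8660)
R[1][2] = -0.3536

-0.354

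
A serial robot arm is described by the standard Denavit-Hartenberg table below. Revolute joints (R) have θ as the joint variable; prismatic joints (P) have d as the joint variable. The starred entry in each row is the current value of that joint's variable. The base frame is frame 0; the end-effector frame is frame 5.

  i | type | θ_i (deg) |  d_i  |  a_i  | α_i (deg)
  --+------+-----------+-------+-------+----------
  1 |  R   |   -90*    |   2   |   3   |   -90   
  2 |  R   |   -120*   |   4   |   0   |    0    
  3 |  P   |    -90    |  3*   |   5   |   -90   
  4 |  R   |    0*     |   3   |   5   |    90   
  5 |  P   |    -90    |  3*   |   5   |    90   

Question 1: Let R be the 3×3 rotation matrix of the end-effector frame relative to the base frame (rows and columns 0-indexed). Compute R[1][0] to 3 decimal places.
-0.500

End-effector x-axis (col 0 of R) = (0.0000,-0.5000,-0.8660)
R[1][0] = -0.5000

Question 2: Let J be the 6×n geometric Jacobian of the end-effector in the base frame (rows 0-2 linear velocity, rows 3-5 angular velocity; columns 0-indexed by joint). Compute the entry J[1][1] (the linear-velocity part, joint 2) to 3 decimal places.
axis z_1 = (1.0000,0.0000,0.0000); lever o_n−o_1 = (10.0000,7.6603,-6.7321)
cross product → J_v[:, 1] = (-0.0000,6.7321,7.6603)
J_ω[:, 1] = z_1
entry J[1][1] = 6.7321

6.732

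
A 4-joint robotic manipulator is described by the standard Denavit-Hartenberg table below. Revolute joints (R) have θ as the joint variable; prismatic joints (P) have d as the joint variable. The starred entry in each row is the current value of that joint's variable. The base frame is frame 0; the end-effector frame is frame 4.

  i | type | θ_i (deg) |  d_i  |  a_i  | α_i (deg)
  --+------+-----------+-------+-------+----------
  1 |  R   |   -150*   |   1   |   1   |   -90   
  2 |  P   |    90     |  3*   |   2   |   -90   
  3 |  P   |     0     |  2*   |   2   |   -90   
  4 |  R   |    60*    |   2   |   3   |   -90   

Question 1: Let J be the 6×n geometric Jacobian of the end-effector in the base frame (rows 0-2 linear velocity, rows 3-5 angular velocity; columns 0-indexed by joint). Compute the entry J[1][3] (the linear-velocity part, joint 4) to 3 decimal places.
axis z_3 = (-0.5000,0.8660,-0.0000); lever o_n−o_3 = (-3.2500,0.4330,-1.5000)
cross product → J_v[:, 3] = (-1.2990,-0.7500,2.5981)
J_ω[:, 3] = z_3
entry J[1][3] = -0.7500

-0.750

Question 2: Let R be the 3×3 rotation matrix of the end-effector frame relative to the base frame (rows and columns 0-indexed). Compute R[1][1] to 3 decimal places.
End-effector y-axis (col 1 of R) = (0.5000,-0.8660,0.0000)
R[1][1] = -0.8660

-0.866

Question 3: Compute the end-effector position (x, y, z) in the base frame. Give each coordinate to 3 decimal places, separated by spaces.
after link 1: o_1 = (-0.8660, -0.5000, 1.0000)
after link 2: o_2 = (0.6340, -3.0981, -1.0000)
after link 3: o_3 = (2.3660, -2.0981, -3.0000)
after link 4: o_4 = (-0.8840, -1.6651, -4.5000)

-0.884 -1.665 -4.500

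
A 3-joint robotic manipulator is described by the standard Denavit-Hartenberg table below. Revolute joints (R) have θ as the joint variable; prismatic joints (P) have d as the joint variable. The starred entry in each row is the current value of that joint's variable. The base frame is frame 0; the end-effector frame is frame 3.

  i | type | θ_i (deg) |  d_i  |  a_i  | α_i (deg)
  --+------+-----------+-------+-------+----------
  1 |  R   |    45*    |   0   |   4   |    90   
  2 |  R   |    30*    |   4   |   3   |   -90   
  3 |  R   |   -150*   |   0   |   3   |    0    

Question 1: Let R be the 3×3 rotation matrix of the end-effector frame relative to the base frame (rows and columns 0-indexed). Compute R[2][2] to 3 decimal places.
End-effector z-axis (col 2 of R) = (-0.3536,-0.3536,0.8660)
R[2][2] = 0.8660

0.866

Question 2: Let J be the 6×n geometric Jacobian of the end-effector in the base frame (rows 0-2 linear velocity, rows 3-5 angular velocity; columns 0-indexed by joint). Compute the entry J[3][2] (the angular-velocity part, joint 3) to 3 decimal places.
-0.354

axis z_2 = (-0.3536,-0.3536,0.8660); lever o_n−o_2 = (-0.5303,-2.6517,-1.2990)
cross product → J_v[:, 2] = (2.7557,-0.9186,0.7500)
J_ω[:, 2] = z_2
entry J[3][2] = -0.3536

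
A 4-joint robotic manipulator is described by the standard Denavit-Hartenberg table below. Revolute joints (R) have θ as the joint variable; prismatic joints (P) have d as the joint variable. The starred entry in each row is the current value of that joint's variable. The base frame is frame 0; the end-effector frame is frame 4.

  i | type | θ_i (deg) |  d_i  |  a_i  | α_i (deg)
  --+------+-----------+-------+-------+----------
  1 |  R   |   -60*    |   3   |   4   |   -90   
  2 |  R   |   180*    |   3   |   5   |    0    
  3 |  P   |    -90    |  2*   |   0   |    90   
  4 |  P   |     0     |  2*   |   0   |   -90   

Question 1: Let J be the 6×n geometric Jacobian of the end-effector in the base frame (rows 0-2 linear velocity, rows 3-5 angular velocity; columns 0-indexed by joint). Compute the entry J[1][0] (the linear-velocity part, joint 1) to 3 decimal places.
axis z_0 = ẑ; lever o_n−o_0 = (4.8301,1.6340,3.0000)
cross product → J_v[:, 0] = (-1.6340,4.8301,0.0000)
J_ω[:, 0] = z_0
entry J[1][0] = 4.8301

4.830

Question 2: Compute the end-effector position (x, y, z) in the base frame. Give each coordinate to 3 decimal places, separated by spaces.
after link 1: o_1 = (2.0000, -3.4641, 3.0000)
after link 2: o_2 = (2.0981, 2.3660, 3.0000)
after link 3: o_3 = (3.8301, 3.3660, 3.0000)
after link 4: o_4 = (4.8301, 1.6340, 3.0000)

4.830 1.634 3.000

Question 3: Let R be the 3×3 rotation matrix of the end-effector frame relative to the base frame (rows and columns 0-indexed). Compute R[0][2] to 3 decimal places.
End-effector z-axis (col 2 of R) = (0.8660,0.5000,0.0000)
R[0][2] = 0.8660

0.866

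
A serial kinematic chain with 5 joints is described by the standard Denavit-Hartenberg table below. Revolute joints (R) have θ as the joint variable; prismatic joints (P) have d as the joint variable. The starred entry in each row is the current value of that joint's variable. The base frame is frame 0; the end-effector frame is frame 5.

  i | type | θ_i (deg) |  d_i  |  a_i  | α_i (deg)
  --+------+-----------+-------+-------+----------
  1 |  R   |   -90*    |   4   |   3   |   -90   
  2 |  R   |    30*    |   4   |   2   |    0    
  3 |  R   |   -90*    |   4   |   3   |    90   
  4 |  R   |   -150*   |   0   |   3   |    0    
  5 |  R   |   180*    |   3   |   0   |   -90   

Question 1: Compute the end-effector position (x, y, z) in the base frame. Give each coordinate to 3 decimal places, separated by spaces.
after link 1: o_1 = (0.0000, -3.0000, 4.0000)
after link 2: o_2 = (4.0000, -4.7321, 3.0000)
after link 3: o_3 = (8.0000, -6.2321, 5.5981)
after link 4: o_4 = (6.5000, -4.9330, 3.3481)
after link 5: o_5 = (6.5000, -2.3349, 4.8481)

6.500 -2.335 4.848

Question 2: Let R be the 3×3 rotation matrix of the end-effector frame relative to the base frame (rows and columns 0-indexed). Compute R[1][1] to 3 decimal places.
End-effector y-axis (col 1 of R) = (0.0000,-0.8660,-0.5000)
R[1][1] = -0.8660

-0.866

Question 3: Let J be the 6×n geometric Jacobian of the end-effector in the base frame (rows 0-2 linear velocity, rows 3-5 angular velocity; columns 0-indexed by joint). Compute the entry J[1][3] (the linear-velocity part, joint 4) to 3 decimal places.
axis z_3 = (-0.0000,0.8660,0.5000); lever o_n−o_3 = (-1.5000,3.8971,-0.7500)
cross product → J_v[:, 3] = (-2.5981,-0.7500,1.2990)
J_ω[:, 3] = z_3
entry J[1][3] = -0.7500

-0.750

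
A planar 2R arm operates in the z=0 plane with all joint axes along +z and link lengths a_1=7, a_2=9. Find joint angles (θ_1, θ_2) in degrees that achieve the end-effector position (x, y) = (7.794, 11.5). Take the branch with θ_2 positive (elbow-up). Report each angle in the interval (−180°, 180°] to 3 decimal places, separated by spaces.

cos θ_2 = (192.9964−7²−9²)/(2·7·9) = 0.5000; θ_2 = 60.0019° (elbow-up)
β = atan2(11.5000,7.7940) = 55.8730°; ψ = atan2(7.7944,11.4997) = 34.1289°
θ_1 = β − ψ = 21.7441°

21.744 60.002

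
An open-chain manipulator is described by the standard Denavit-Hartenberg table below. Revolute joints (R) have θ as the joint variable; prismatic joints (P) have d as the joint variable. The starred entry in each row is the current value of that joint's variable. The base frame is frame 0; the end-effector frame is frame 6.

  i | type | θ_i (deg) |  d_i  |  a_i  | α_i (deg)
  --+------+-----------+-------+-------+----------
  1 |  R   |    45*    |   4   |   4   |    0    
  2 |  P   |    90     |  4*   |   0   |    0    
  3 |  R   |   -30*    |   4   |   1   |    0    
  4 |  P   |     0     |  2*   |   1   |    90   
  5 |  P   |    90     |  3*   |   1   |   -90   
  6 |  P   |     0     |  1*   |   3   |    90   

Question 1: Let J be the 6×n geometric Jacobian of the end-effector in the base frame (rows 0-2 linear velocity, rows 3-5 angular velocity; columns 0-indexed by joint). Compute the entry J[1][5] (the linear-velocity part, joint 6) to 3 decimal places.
-0.966

prismatic axis z_5 = (0.2588,-0.9659,0.0000)
J_v[:, 5] = z_5; J_ω[:, 5] = (0,0,0)
entry J[1][5] = -0.9659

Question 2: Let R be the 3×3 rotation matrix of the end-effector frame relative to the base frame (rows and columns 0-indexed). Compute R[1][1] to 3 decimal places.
End-effector y-axis (col 1 of R) = (0.2588,-0.9659,0.0000)
R[1][1] = -0.9659

-0.966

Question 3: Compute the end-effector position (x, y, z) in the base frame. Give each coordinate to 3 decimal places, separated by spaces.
after link 1: o_1 = (2.8284, 2.8284, 4.0000)
after link 2: o_2 = (2.8284, 2.8284, 8.0000)
after link 3: o_3 = (2.5696, 3.7944, 12.0000)
after link 4: o_4 = (2.3108, 4.7603, 14.0000)
after link 5: o_5 = (5.2086, 5.5367, 15.0000)
after link 6: o_6 = (5.4674, 4.5708, 18.0000)

5.467 4.571 18.000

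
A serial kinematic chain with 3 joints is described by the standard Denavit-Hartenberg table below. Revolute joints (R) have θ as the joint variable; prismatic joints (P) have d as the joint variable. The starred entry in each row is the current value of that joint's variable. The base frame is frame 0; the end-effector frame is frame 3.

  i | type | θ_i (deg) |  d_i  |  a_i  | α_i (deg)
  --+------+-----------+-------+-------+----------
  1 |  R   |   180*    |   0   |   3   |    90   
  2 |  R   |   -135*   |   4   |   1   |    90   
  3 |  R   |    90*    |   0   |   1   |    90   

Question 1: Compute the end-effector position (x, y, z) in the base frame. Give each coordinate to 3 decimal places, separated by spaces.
-2.293 5.000 -0.707

after link 1: o_1 = (-3.0000, 0.0000, 0.0000)
after link 2: o_2 = (-2.2929, 4.0000, -0.7071)
after link 3: o_3 = (-2.2929, 5.0000, -0.7071)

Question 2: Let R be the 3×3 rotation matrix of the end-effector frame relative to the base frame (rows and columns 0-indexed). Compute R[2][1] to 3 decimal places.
End-effector y-axis (col 1 of R) = (0.7071,-0.0000,0.7071)
R[2][1] = 0.7071

0.707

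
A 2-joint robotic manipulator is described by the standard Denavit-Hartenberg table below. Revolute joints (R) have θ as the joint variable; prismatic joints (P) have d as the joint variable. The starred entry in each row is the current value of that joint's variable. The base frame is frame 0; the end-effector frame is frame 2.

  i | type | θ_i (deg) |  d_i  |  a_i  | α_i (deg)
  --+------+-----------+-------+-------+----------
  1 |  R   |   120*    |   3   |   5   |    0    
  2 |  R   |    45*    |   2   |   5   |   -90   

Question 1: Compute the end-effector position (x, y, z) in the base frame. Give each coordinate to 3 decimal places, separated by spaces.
-7.330 5.624 5.000

after link 1: o_1 = (-2.5000, 4.3301, 3.0000)
after link 2: o_2 = (-7.3296, 5.6242, 5.0000)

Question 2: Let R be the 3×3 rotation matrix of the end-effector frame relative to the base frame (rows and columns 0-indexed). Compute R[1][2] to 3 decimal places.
End-effector z-axis (col 2 of R) = (-0.2588,-0.9659,0.0000)
R[1][2] = -0.9659

-0.966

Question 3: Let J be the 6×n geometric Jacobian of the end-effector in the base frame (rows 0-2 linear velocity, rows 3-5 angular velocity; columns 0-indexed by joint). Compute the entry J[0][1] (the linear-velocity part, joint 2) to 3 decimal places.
axis z_1 = (0.0000,0.0000,1.0000); lever o_n−o_1 = (-4.8296,1.2941,2.0000)
cross product → J_v[:, 1] = (-1.2941,-4.8296,0.0000)
J_ω[:, 1] = z_1
entry J[0][1] = -1.2941

-1.294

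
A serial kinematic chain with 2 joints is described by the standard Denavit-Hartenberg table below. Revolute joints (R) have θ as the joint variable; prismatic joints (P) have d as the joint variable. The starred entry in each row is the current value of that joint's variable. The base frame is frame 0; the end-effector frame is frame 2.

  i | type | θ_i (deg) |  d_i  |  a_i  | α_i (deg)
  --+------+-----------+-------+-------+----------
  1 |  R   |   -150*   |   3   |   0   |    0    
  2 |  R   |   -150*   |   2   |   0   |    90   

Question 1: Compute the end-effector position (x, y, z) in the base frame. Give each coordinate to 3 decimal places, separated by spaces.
0.000 0.000 5.000

after link 1: o_1 = (0.0000, 0.0000, 3.0000)
after link 2: o_2 = (0.0000, 0.0000, 5.0000)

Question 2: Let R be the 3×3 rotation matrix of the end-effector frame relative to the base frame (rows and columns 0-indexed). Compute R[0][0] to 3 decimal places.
0.500

End-effector x-axis (col 0 of R) = (0.5000,0.8660,0.0000)
R[0][0] = 0.5000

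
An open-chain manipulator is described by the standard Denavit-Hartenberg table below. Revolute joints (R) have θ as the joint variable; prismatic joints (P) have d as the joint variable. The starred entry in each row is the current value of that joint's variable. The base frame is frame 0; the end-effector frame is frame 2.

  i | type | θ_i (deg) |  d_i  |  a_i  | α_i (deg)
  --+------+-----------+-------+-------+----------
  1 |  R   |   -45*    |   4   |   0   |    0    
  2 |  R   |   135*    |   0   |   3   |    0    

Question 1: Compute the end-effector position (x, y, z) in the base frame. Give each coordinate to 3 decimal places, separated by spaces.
0.000 3.000 4.000

after link 1: o_1 = (0.0000, 0.0000, 4.0000)
after link 2: o_2 = (0.0000, 3.0000, 4.0000)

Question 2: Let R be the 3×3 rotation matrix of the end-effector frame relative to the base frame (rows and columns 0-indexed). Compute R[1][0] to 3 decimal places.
End-effector x-axis (col 0 of R) = (0.0000,1.0000,0.0000)
R[1][0] = 1.0000

1.000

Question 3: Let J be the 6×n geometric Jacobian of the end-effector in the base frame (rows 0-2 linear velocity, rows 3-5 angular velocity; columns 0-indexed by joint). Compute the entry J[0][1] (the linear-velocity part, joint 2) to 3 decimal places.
axis z_1 = (0.0000,0.0000,1.0000); lever o_n−o_1 = (0.0000,3.0000,0.0000)
cross product → J_v[:, 1] = (-3.0000,0.0000,0.0000)
J_ω[:, 1] = z_1
entry J[0][1] = -3.0000

-3.000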